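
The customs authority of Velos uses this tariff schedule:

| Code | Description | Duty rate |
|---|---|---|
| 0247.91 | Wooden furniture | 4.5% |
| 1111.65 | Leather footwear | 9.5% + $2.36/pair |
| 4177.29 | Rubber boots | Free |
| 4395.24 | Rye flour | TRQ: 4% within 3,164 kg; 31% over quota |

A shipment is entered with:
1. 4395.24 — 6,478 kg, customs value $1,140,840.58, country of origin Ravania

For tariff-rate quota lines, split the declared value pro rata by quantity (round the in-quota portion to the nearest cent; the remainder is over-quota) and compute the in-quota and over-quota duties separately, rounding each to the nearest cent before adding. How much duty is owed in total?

Line 1 (4395.24, Ravania, 6,478 kg, $1,140,840.58):
Code 4395.24 is under a tariff-rate quota (threshold 3,164 kg). In-quota: 3,164 kg at 4%; over-quota: 3,314 kg at 31%.
Pro-rata value split: in-quota = $1,140,840.58 × 3,164/6,478 = $557,212.04; over-quota = $1,140,840.58 − $557,212.04 = $583,628.54.
In-quota duty = $557,212.04 × 4% = $22,288.48. Over-quota duty = $583,628.54 × 31% = $180,924.85.
Line duty = $22,288.48 + $180,924.85 = $203,213.33.

$203,213.33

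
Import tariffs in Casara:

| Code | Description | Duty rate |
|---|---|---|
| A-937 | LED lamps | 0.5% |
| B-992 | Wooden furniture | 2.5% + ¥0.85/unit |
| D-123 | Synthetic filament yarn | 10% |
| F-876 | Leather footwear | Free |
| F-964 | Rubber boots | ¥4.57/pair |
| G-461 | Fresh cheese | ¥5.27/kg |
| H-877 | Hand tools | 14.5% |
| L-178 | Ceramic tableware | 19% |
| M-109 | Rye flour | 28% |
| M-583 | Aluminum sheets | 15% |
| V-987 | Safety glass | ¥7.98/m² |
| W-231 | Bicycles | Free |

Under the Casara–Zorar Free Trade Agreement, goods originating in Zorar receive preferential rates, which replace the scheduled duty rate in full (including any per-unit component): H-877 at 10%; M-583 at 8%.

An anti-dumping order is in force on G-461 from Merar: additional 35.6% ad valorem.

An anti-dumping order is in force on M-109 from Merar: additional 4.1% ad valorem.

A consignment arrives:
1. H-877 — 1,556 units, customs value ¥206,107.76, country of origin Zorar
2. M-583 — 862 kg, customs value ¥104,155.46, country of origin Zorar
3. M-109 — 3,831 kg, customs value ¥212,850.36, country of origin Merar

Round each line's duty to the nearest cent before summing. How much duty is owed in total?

¥97,268.19

Line 1 (H-877, Zorar, 1,556 units, ¥206,107.76):
Base rate for H-877 is 14.5%.
Origin Zorar qualifies under the Casara–Zorar agreement and H-877 is covered: preferential rate 10% applies instead.
Duty = ¥206,107.76 × 10% = ¥20,610.78.
Line 2 (M-583, Zorar, 862 kg, ¥104,155.46):
Base rate for M-583 is 15%.
Origin Zorar qualifies under the Casara–Zorar agreement and M-583 is covered: preferential rate 8% applies instead.
Duty = ¥104,155.46 × 8% = ¥8,332.44.
Line 3 (M-109, Merar, 3,831 kg, ¥212,850.36):
Base rate for M-109 is 28%.
Additional duty on M-109 from Merar: +4.1%. Applied ad valorem rate: 28% + 4.1% = 32.1%.
Duty = ¥212,850.36 × 32.1% = ¥68,324.97.
Total = ¥20,610.78 + ¥8,332.44 + ¥68,324.97 = ¥97,268.19.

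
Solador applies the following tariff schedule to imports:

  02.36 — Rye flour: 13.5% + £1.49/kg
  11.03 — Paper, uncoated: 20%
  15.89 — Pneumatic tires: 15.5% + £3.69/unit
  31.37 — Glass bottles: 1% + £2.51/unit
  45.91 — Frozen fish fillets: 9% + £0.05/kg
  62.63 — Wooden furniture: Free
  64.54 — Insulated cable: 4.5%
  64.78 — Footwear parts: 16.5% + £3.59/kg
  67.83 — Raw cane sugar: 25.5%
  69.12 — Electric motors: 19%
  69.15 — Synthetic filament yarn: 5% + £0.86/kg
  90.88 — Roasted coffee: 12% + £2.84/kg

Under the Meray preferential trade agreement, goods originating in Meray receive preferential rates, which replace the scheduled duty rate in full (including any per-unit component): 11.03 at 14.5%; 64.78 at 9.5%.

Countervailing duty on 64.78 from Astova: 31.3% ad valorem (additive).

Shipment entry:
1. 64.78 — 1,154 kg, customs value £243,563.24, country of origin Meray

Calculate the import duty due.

Line 1 (64.78, Meray, 1,154 kg, £243,563.24):
Base rate for 64.78 is 16.5% + £3.59/kg.
Origin Meray qualifies under the Solador–Meray agreement and 64.78 is covered: preferential rate 9.5% applies instead.
The additional-duty order on 64.78 targets Astova, not Meray; it does not apply.
Duty = £243,563.24 × 9.5% = £23,138.51.

£23,138.51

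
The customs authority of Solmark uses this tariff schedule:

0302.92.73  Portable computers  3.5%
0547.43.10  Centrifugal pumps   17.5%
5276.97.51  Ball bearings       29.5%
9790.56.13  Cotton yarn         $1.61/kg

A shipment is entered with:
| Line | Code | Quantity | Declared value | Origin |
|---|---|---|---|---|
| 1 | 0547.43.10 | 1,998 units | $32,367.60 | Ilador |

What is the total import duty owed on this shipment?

Line 1 (0547.43.10, Ilador, 1,998 units, $32,367.60):
Base rate for 0547.43.10 is 17.5%.
Duty = $32,367.60 × 17.5% = $5,664.33.

$5,664.33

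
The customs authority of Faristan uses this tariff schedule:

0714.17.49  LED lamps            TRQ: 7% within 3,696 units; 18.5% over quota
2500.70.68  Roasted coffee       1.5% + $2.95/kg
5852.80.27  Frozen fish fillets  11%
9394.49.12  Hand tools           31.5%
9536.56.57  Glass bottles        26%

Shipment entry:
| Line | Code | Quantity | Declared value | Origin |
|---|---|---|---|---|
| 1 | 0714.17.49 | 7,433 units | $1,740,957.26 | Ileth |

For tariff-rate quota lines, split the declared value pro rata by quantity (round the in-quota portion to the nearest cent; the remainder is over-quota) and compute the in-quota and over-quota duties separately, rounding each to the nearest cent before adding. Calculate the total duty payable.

$222,524.23

Line 1 (0714.17.49, Ileth, 7,433 units, $1,740,957.26):
Code 0714.17.49 is under a tariff-rate quota (threshold 3,696 units). In-quota: 3,696 units at 7%; over-quota: 3,737 units at 18.5%.
Pro-rata value split: in-quota = $1,740,957.26 × 3,696/7,433 = $865,677.12; over-quota = $1,740,957.26 − $865,677.12 = $875,280.14.
In-quota duty = $865,677.12 × 7% = $60,597.40. Over-quota duty = $875,280.14 × 18.5% = $161,926.83.
Line duty = $60,597.40 + $161,926.83 = $222,524.23.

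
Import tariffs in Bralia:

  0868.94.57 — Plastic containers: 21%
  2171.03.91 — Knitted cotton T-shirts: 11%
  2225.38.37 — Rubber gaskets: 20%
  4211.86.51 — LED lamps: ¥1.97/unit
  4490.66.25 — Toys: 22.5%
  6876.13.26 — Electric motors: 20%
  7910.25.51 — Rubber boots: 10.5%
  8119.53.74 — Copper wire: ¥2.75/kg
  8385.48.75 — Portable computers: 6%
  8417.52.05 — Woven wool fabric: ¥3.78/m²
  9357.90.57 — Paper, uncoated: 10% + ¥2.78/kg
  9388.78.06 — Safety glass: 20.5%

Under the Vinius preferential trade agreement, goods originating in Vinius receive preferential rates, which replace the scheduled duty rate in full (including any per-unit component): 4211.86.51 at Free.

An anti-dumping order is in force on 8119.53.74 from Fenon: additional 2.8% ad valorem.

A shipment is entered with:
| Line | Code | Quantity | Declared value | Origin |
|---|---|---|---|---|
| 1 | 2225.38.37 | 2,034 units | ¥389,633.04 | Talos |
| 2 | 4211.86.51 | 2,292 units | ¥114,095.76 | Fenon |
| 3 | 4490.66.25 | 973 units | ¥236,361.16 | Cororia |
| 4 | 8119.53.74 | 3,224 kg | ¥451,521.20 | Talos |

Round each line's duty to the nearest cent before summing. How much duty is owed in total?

¥144,489.11

Line 1 (2225.38.37, Talos, 2,034 units, ¥389,633.04):
Base rate for 2225.38.37 is 20%.
Duty = ¥389,633.04 × 20% = ¥77,926.61.
Line 2 (4211.86.51, Fenon, 2,292 units, ¥114,095.76):
Base rate for 4211.86.51 is ¥1.97/unit.
4211.86.51 has an FTA preferential rate, but origin Fenon is not Vinius; base rate stands.
Duty = 2,292 × ¥1.97 = ¥4,515.24.
Line 3 (4490.66.25, Cororia, 973 units, ¥236,361.16):
Base rate for 4490.66.25 is 22.5%.
Duty = ¥236,361.16 × 22.5% = ¥53,181.26.
Line 4 (8119.53.74, Talos, 3,224 kg, ¥451,521.20):
Base rate for 8119.53.74 is ¥2.75/kg.
The additional-duty order on 8119.53.74 targets Fenon, not Talos; it does not apply.
Duty = 3,224 × ¥2.75 = ¥8,866.00.
Total = ¥77,926.61 + ¥4,515.24 + ¥53,181.26 + ¥8,866.00 = ¥144,489.11.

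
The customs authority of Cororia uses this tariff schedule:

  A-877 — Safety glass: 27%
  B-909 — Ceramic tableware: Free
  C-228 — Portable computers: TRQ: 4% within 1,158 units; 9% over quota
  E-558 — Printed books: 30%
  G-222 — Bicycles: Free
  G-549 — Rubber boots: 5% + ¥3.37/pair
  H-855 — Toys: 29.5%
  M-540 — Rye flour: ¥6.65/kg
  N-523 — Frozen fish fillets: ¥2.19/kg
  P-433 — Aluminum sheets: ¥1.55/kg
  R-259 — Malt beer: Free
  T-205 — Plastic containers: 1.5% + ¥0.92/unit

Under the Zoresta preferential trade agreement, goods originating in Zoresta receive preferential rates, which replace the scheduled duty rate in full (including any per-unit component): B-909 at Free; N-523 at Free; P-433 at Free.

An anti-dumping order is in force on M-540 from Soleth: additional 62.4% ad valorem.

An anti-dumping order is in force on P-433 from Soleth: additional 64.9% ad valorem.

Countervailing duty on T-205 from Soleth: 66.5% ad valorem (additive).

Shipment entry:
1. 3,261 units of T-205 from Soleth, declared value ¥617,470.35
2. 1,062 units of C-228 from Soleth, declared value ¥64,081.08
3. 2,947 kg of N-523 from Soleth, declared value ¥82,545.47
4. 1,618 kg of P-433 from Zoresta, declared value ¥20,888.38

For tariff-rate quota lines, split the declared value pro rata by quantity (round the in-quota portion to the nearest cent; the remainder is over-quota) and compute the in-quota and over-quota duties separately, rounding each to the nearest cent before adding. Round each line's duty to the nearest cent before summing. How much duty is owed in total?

Line 1 (T-205, Soleth, 3,261 units, ¥617,470.35):
Base rate for T-205 is 1.5% + ¥0.92/unit.
Additional duty on T-205 from Soleth: +66.5%. Applied ad valorem rate: 1.5% + 66.5% = 68%.
Duty = ¥617,470.35 × 68% + 3,261 × ¥0.92 = ¥422,879.96.
Line 2 (C-228, Soleth, 1,062 units, ¥64,081.08):
Code C-228 is under a tariff-rate quota (threshold 1,158 units). Quantity 1,062 units is within the quota, so the in-quota rate 4% applies to the full value.
Duty = ¥64,081.08 × 4% = ¥2,563.24.
Line 3 (N-523, Soleth, 2,947 kg, ¥82,545.47):
Base rate for N-523 is ¥2.19/kg.
N-523 has an FTA preferential rate, but origin Soleth is not Zoresta; base rate stands.
Duty = 2,947 × ¥2.19 = ¥6,453.93.
Line 4 (P-433, Zoresta, 1,618 kg, ¥20,888.38):
Base rate for P-433 is ¥1.55/kg.
Origin Zoresta qualifies under the Cororia–Zoresta agreement and P-433 is covered: preferential rate Free applies instead.
The additional-duty order on P-433 targets Soleth, not Zoresta; it does not apply.
Duty = ¥20,888.38 × 0% = ¥0.00.
Total = ¥422,879.96 + ¥2,563.24 + ¥6,453.93 + ¥0.00 = ¥431,897.13.

¥431,897.13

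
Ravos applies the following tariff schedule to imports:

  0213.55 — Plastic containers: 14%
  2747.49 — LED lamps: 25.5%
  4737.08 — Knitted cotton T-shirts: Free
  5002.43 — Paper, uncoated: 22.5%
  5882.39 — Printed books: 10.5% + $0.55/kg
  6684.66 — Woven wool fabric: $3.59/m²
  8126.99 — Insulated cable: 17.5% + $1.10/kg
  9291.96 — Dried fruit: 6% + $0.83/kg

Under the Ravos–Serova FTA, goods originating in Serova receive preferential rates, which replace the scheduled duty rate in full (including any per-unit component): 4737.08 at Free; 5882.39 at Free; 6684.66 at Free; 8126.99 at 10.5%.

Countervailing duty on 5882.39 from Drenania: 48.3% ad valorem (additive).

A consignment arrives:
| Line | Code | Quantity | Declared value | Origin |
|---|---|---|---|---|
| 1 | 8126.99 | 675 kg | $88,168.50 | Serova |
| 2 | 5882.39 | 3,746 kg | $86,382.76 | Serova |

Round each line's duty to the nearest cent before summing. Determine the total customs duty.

$9,257.69

Line 1 (8126.99, Serova, 675 kg, $88,168.50):
Base rate for 8126.99 is 17.5% + $1.10/kg.
Origin Serova qualifies under the Ravos–Serova agreement and 8126.99 is covered: preferential rate 10.5% applies instead.
Duty = $88,168.50 × 10.5% = $9,257.69.
Line 2 (5882.39, Serova, 3,746 kg, $86,382.76):
Base rate for 5882.39 is 10.5% + $0.55/kg.
Origin Serova qualifies under the Ravos–Serova agreement and 5882.39 is covered: preferential rate Free applies instead.
The additional-duty order on 5882.39 targets Drenania, not Serova; it does not apply.
Duty = $86,382.76 × 0% = $0.00.
Total = $9,257.69 + $0.00 = $9,257.69.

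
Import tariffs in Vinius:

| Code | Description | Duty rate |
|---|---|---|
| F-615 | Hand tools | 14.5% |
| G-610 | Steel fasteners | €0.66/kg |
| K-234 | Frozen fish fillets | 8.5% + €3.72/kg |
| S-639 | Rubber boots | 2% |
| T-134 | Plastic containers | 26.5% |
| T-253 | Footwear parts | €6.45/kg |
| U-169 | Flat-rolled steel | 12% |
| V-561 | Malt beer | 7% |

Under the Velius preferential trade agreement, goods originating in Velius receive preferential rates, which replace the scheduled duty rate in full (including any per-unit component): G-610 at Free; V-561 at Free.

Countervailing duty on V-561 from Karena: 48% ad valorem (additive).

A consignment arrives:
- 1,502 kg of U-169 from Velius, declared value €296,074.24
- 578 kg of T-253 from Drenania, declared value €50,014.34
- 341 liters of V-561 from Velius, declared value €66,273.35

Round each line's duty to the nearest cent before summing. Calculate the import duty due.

Line 1 (U-169, Velius, 1,502 kg, €296,074.24):
Base rate for U-169 is 12%.
Origin Velius is the FTA partner but U-169 is not on the preference list; base rate stands.
Duty = €296,074.24 × 12% = €35,528.91.
Line 2 (T-253, Drenania, 578 kg, €50,014.34):
Base rate for T-253 is €6.45/kg.
Duty = 578 × €6.45 = €3,728.10.
Line 3 (V-561, Velius, 341 liters, €66,273.35):
Base rate for V-561 is 7%.
Origin Velius qualifies under the Vinius–Velius agreement and V-561 is covered: preferential rate Free applies instead.
The additional-duty order on V-561 targets Karena, not Velius; it does not apply.
Duty = €66,273.35 × 0% = €0.00.
Total = €35,528.91 + €3,728.10 + €0.00 = €39,257.01.

€39,257.01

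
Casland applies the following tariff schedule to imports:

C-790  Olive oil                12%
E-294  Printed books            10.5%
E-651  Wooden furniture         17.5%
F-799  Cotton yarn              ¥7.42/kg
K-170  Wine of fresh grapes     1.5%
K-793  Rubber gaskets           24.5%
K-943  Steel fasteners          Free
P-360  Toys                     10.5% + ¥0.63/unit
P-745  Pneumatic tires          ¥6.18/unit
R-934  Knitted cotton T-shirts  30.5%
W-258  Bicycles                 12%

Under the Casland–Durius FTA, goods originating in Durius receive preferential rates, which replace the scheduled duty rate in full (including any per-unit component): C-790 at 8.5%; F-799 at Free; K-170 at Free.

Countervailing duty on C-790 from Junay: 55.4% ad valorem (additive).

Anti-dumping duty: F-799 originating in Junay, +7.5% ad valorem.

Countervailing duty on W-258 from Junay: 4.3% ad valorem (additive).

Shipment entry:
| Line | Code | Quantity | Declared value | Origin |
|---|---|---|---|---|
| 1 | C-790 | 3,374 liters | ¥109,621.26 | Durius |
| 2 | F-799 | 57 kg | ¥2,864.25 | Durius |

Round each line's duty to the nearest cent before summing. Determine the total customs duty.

Line 1 (C-790, Durius, 3,374 liters, ¥109,621.26):
Base rate for C-790 is 12%.
Origin Durius qualifies under the Casland–Durius agreement and C-790 is covered: preferential rate 8.5% applies instead.
The additional-duty order on C-790 targets Junay, not Durius; it does not apply.
Duty = ¥109,621.26 × 8.5% = ¥9,317.81.
Line 2 (F-799, Durius, 57 kg, ¥2,864.25):
Base rate for F-799 is ¥7.42/kg.
Origin Durius qualifies under the Casland–Durius agreement and F-799 is covered: preferential rate Free applies instead.
The additional-duty order on F-799 targets Junay, not Durius; it does not apply.
Duty = ¥2,864.25 × 0% = ¥0.00.
Total = ¥9,317.81 + ¥0.00 = ¥9,317.81.

¥9,317.81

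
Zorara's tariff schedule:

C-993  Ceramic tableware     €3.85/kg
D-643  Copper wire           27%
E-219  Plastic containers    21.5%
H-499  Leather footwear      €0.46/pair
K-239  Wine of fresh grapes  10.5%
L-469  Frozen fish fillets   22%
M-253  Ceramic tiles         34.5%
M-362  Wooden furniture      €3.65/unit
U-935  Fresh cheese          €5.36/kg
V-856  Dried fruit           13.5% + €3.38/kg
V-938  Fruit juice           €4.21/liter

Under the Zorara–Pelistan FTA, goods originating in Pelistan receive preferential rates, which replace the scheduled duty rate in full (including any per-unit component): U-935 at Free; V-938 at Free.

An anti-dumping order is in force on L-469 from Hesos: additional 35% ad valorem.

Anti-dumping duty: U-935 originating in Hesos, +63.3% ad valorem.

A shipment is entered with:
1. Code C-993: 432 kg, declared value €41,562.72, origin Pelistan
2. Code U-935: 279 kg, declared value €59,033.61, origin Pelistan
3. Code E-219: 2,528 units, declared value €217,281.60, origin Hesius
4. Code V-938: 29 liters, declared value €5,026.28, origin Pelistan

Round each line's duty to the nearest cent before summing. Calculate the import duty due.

Line 1 (C-993, Pelistan, 432 kg, €41,562.72):
Base rate for C-993 is €3.85/kg.
Origin Pelistan is the FTA partner but C-993 is not on the preference list; base rate stands.
Duty = 432 × €3.85 = €1,663.20.
Line 2 (U-935, Pelistan, 279 kg, €59,033.61):
Base rate for U-935 is €5.36/kg.
Origin Pelistan qualifies under the Zorara–Pelistan agreement and U-935 is covered: preferential rate Free applies instead.
The additional-duty order on U-935 targets Hesos, not Pelistan; it does not apply.
Duty = €59,033.61 × 0% = €0.00.
Line 3 (E-219, Hesius, 2,528 units, €217,281.60):
Base rate for E-219 is 21.5%.
Duty = €217,281.60 × 21.5% = €46,715.54.
Line 4 (V-938, Pelistan, 29 liters, €5,026.28):
Base rate for V-938 is €4.21/liter.
Origin Pelistan qualifies under the Zorara–Pelistan agreement and V-938 is covered: preferential rate Free applies instead.
Duty = €5,026.28 × 0% = €0.00.
Total = €1,663.20 + €0.00 + €46,715.54 + €0.00 = €48,378.74.

€48,378.74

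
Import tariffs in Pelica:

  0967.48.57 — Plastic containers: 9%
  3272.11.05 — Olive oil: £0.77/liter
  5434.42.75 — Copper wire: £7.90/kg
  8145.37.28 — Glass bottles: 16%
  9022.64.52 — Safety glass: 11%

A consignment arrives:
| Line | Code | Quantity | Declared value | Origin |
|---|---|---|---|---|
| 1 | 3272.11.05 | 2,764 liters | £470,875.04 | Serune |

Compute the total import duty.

£2,128.28

Line 1 (3272.11.05, Serune, 2,764 liters, £470,875.04):
Base rate for 3272.11.05 is £0.77/liter.
Duty = 2,764 × £0.77 = £2,128.28.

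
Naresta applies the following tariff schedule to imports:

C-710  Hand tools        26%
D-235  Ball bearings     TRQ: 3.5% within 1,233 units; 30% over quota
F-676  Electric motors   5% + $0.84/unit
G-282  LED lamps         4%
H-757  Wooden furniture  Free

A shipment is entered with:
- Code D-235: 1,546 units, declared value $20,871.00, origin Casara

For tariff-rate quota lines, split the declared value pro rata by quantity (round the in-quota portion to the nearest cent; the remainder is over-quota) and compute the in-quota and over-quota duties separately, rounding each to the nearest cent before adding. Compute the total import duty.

$1,850.24

Line 1 (D-235, Casara, 1,546 units, $20,871.00):
Code D-235 is under a tariff-rate quota (threshold 1,233 units). In-quota: 1,233 units at 3.5%; over-quota: 313 units at 30%.
Pro-rata value split: in-quota = $20,871.00 × 1,233/1,546 = $16,645.50; over-quota = $20,871.00 − $16,645.50 = $4,225.50.
In-quota duty = $16,645.50 × 3.5% = $582.59. Over-quota duty = $4,225.50 × 30% = $1,267.65.
Line duty = $582.59 + $1,267.65 = $1,850.24.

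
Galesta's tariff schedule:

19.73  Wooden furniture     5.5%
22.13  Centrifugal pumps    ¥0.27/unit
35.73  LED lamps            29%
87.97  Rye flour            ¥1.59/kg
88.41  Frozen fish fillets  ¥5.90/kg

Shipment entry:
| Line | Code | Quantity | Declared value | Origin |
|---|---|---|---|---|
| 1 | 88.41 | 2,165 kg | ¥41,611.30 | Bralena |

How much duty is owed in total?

¥12,773.50

Line 1 (88.41, Bralena, 2,165 kg, ¥41,611.30):
Base rate for 88.41 is ¥5.90/kg.
Duty = 2,165 × ¥5.90 = ¥12,773.50.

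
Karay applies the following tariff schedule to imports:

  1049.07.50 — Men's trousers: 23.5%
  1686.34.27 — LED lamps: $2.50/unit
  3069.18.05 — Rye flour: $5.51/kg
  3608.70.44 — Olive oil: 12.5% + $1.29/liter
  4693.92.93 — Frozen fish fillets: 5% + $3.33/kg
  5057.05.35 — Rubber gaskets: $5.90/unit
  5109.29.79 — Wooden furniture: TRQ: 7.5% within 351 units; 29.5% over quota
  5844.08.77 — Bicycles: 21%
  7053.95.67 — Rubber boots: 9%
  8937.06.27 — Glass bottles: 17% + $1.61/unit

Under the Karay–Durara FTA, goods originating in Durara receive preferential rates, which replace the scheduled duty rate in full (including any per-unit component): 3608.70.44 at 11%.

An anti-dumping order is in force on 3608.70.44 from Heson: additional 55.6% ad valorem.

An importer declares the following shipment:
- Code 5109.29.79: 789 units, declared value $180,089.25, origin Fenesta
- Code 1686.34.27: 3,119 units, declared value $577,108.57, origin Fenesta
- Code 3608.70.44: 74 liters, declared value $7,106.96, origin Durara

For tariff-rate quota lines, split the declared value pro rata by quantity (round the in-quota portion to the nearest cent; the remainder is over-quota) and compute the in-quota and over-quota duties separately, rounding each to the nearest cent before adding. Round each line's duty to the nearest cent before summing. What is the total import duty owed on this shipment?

Line 1 (5109.29.79, Fenesta, 789 units, $180,089.25):
Code 5109.29.79 is under a tariff-rate quota (threshold 351 units). In-quota: 351 units at 7.5%; over-quota: 438 units at 29.5%.
Pro-rata value split: in-quota = $180,089.25 × 351/789 = $80,115.75; over-quota = $180,089.25 − $80,115.75 = $99,973.50.
In-quota duty = $80,115.75 × 7.5% = $6,008.68. Over-quota duty = $99,973.50 × 29.5% = $29,492.18.
Line duty = $6,008.68 + $29,492.18 = $35,500.86.
Line 2 (1686.34.27, Fenesta, 3,119 units, $577,108.57):
Base rate for 1686.34.27 is $2.50/unit.
Duty = 3,119 × $2.50 = $7,797.50.
Line 3 (3608.70.44, Durara, 74 liters, $7,106.96):
Base rate for 3608.70.44 is 12.5% + $1.29/liter.
Origin Durara qualifies under the Karay–Durara agreement and 3608.70.44 is covered: preferential rate 11% applies instead.
The additional-duty order on 3608.70.44 targets Heson, not Durara; it does not apply.
Duty = $7,106.96 × 11% = $781.77.
Total = $35,500.86 + $7,797.50 + $781.77 = $44,080.13.

$44,080.13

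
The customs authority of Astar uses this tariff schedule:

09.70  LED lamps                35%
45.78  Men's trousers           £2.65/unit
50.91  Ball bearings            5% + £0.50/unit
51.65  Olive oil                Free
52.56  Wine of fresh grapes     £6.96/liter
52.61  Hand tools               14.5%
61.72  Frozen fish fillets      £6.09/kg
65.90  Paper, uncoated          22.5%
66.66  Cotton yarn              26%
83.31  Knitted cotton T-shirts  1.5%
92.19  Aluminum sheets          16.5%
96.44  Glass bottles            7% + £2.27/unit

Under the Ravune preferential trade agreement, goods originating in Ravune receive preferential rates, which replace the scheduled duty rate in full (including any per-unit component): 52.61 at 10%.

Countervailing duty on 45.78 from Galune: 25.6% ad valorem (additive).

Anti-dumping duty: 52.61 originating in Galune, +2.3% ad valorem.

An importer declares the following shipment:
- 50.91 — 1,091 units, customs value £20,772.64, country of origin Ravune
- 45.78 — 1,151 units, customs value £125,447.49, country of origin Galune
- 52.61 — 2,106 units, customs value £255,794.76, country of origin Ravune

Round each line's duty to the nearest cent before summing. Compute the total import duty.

Line 1 (50.91, Ravune, 1,091 units, £20,772.64):
Base rate for 50.91 is 5% + £0.50/unit.
Origin Ravune is the FTA partner but 50.91 is not on the preference list; base rate stands.
Duty = £20,772.64 × 5% + 1,091 × £0.50 = £1,584.13.
Line 2 (45.78, Galune, 1,151 units, £125,447.49):
Base rate for 45.78 is £2.65/unit.
Additional duty on 45.78 from Galune: +25.6% ad valorem. Applied ad valorem rate = 25.6%.
Duty = £125,447.49 × 25.6% + 1,151 × £2.65 = £35,164.71.
Line 3 (52.61, Ravune, 2,106 units, £255,794.76):
Base rate for 52.61 is 14.5%.
Origin Ravune qualifies under the Astar–Ravune agreement and 52.61 is covered: preferential rate 10% applies instead.
The additional-duty order on 52.61 targets Galune, not Ravune; it does not apply.
Duty = £255,794.76 × 10% = £25,579.48.
Total = £1,584.13 + £35,164.71 + £25,579.48 = £62,328.32.

£62,328.32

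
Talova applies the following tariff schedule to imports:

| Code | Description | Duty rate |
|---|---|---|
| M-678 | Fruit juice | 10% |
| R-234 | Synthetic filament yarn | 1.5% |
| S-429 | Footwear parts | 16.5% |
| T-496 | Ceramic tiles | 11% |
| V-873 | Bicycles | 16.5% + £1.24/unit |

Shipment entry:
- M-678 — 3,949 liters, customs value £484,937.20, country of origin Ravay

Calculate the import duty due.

£48,493.72

Line 1 (M-678, Ravay, 3,949 liters, £484,937.20):
Base rate for M-678 is 10%.
Duty = £484,937.20 × 10% = £48,493.72.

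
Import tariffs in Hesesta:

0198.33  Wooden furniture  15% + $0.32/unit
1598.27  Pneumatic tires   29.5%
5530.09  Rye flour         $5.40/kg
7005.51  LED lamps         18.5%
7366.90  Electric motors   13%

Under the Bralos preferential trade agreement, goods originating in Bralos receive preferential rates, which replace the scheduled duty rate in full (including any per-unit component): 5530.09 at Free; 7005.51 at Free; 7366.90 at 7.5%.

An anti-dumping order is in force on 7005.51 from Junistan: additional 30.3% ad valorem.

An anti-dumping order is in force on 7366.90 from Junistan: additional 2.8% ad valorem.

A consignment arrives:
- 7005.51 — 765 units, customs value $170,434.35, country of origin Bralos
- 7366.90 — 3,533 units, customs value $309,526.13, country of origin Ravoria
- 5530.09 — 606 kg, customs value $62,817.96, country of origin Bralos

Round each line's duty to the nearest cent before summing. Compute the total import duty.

Line 1 (7005.51, Bralos, 765 units, $170,434.35):
Base rate for 7005.51 is 18.5%.
Origin Bralos qualifies under the Hesesta–Bralos agreement and 7005.51 is covered: preferential rate Free applies instead.
The additional-duty order on 7005.51 targets Junistan, not Bralos; it does not apply.
Duty = $170,434.35 × 0% = $0.00.
Line 2 (7366.90, Ravoria, 3,533 units, $309,526.13):
Base rate for 7366.90 is 13%.
7366.90 has an FTA preferential rate, but origin Ravoria is not Bralos; base rate stands.
The additional-duty order on 7366.90 targets Junistan, not Ravoria; it does not apply.
Duty = $309,526.13 × 13% = $40,238.40.
Line 3 (5530.09, Bralos, 606 kg, $62,817.96):
Base rate for 5530.09 is $5.40/kg.
Origin Bralos qualifies under the Hesesta–Bralos agreement and 5530.09 is covered: preferential rate Free applies instead.
Duty = $62,817.96 × 0% = $0.00.
Total = $0.00 + $40,238.40 + $0.00 = $40,238.40.

$40,238.40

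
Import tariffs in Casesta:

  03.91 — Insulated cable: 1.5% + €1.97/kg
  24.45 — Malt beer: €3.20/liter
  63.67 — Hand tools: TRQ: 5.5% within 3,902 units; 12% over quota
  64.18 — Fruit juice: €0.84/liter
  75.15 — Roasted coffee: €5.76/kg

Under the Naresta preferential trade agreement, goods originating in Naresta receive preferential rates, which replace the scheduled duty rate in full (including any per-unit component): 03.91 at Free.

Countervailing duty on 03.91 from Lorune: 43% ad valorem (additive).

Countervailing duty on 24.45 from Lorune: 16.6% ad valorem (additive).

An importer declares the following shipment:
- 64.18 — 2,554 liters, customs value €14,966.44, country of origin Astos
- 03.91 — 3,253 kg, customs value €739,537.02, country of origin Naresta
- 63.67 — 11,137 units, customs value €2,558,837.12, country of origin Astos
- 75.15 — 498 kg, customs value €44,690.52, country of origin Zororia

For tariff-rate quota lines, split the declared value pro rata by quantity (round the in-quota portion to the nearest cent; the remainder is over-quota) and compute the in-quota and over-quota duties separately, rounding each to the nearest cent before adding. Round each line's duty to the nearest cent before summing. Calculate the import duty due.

Line 1 (64.18, Astos, 2,554 liters, €14,966.44):
Base rate for 64.18 is €0.84/liter.
Duty = 2,554 × €0.84 = €2,145.36.
Line 2 (03.91, Naresta, 3,253 kg, €739,537.02):
Base rate for 03.91 is 1.5% + €1.97/kg.
Origin Naresta qualifies under the Casesta–Naresta agreement and 03.91 is covered: preferential rate Free applies instead.
The additional-duty order on 03.91 targets Lorune, not Naresta; it does not apply.
Duty = €739,537.02 × 0% = €0.00.
Line 3 (63.67, Astos, 11,137 units, €2,558,837.12):
Code 63.67 is under a tariff-rate quota (threshold 3,902 units). In-quota: 3,902 units at 5.5%; over-quota: 7,235 units at 12%.
Pro-rata value split: in-quota = €2,558,837.12 × 3,902/11,137 = €896,523.52; over-quota = €2,558,837.12 − €896,523.52 = €1,662,313.60.
In-quota duty = €896,523.52 × 5.5% = €49,308.79. Over-quota duty = €1,662,313.60 × 12% = €199,477.63.
Line duty = €49,308.79 + €199,477.63 = €248,786.42.
Line 4 (75.15, Zororia, 498 kg, €44,690.52):
Base rate for 75.15 is €5.76/kg.
Duty = 498 × €5.76 = €2,868.48.
Total = €2,145.36 + €0.00 + €248,786.42 + €2,868.48 = €253,800.26.

€253,800.26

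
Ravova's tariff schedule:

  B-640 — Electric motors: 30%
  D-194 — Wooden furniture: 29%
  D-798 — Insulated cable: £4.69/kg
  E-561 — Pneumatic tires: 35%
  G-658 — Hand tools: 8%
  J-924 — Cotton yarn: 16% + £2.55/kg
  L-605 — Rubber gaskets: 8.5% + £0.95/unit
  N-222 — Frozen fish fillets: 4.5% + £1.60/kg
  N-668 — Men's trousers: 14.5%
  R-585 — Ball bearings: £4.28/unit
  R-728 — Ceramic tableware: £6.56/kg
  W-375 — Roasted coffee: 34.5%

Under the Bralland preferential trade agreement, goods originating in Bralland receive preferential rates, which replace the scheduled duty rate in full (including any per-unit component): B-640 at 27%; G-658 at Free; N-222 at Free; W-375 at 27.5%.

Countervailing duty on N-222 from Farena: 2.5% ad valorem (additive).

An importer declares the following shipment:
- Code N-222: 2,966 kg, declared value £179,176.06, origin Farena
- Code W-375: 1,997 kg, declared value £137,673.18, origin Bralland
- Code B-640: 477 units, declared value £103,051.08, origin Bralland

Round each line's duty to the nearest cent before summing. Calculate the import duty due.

£82,971.83

Line 1 (N-222, Farena, 2,966 kg, £179,176.06):
Base rate for N-222 is 4.5% + £1.60/kg.
N-222 has an FTA preferential rate, but origin Farena is not Bralland; base rate stands.
Additional duty on N-222 from Farena: +2.5%. Applied ad valorem rate: 4.5% + 2.5% = 7%.
Duty = £179,176.06 × 7% + 2,966 × £1.60 = £17,287.92.
Line 2 (W-375, Bralland, 1,997 kg, £137,673.18):
Base rate for W-375 is 34.5%.
Origin Bralland qualifies under the Ravova–Bralland agreement and W-375 is covered: preferential rate 27.5% applies instead.
Duty = £137,673.18 × 27.5% = £37,860.12.
Line 3 (B-640, Bralland, 477 units, £103,051.08):
Base rate for B-640 is 30%.
Origin Bralland qualifies under the Ravova–Bralland agreement and B-640 is covered: preferential rate 27% applies instead.
Duty = £103,051.08 × 27% = £27,823.79.
Total = £17,287.92 + £37,860.12 + £27,823.79 = £82,971.83.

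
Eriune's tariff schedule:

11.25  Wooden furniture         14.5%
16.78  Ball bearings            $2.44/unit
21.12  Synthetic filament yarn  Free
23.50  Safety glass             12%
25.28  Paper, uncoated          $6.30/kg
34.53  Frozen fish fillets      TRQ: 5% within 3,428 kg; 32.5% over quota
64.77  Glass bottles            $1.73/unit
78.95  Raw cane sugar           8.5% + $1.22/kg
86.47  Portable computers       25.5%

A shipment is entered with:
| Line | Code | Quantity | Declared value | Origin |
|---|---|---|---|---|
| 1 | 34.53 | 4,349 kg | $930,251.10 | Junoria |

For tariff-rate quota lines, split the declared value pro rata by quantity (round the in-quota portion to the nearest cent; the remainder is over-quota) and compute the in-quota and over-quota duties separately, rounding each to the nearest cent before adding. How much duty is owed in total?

Line 1 (34.53, Junoria, 4,349 kg, $930,251.10):
Code 34.53 is under a tariff-rate quota (threshold 3,428 kg). In-quota: 3,428 kg at 5%; over-quota: 921 kg at 32.5%.
Pro-rata value split: in-quota = $930,251.10 × 3,428/4,349 = $733,249.20; over-quota = $930,251.10 − $733,249.20 = $197,001.90.
In-quota duty = $733,249.20 × 5% = $36,662.46. Over-quota duty = $197,001.90 × 32.5% = $64,025.62.
Line duty = $36,662.46 + $64,025.62 = $100,688.08.

$100,688.08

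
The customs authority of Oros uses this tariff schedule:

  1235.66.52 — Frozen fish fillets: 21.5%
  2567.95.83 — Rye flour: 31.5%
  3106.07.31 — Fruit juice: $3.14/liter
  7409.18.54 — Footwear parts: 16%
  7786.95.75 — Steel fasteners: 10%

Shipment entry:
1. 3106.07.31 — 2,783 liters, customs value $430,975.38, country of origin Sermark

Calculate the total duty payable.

Line 1 (3106.07.31, Sermark, 2,783 liters, $430,975.38):
Base rate for 3106.07.31 is $3.14/liter.
Duty = 2,783 × $3.14 = $8,738.62.

$8,738.62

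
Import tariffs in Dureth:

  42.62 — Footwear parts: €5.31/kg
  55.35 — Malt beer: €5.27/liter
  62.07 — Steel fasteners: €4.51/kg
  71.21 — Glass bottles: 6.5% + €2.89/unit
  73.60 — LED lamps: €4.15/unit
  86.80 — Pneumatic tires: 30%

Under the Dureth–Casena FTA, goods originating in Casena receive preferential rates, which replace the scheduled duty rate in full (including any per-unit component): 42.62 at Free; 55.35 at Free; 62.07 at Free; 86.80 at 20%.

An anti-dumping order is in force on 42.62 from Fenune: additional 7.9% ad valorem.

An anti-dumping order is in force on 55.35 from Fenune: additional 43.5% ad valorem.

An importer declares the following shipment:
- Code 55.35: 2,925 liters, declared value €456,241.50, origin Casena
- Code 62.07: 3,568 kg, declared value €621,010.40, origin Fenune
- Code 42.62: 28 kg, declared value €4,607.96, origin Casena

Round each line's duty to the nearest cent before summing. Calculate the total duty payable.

€16,091.68

Line 1 (55.35, Casena, 2,925 liters, €456,241.50):
Base rate for 55.35 is €5.27/liter.
Origin Casena qualifies under the Dureth–Casena agreement and 55.35 is covered: preferential rate Free applies instead.
The additional-duty order on 55.35 targets Fenune, not Casena; it does not apply.
Duty = €456,241.50 × 0% = €0.00.
Line 2 (62.07, Fenune, 3,568 kg, €621,010.40):
Base rate for 62.07 is €4.51/kg.
62.07 has an FTA preferential rate, but origin Fenune is not Casena; base rate stands.
Duty = 3,568 × €4.51 = €16,091.68.
Line 3 (42.62, Casena, 28 kg, €4,607.96):
Base rate for 42.62 is €5.31/kg.
Origin Casena qualifies under the Dureth–Casena agreement and 42.62 is covered: preferential rate Free applies instead.
The additional-duty order on 42.62 targets Fenune, not Casena; it does not apply.
Duty = €4,607.96 × 0% = €0.00.
Total = €0.00 + €16,091.68 + €0.00 = €16,091.68.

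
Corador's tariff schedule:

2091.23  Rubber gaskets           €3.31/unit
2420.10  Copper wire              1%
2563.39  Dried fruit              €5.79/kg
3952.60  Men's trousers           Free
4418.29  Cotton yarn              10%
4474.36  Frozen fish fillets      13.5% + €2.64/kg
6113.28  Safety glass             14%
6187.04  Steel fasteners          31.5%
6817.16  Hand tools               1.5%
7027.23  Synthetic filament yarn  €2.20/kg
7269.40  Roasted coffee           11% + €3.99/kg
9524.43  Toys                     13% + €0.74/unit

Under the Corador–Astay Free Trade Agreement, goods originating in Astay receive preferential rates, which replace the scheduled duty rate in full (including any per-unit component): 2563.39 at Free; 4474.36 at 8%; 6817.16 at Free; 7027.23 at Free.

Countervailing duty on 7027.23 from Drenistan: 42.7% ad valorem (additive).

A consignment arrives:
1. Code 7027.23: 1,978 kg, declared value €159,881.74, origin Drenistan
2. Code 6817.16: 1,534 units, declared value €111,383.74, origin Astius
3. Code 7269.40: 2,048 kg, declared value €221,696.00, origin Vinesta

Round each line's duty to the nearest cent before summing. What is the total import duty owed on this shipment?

Line 1 (7027.23, Drenistan, 1,978 kg, €159,881.74):
Base rate for 7027.23 is €2.20/kg.
7027.23 has an FTA preferential rate, but origin Drenistan is not Astay; base rate stands.
Additional duty on 7027.23 from Drenistan: +42.7% ad valorem. Applied ad valorem rate = 42.7%.
Duty = €159,881.74 × 42.7% + 1,978 × €2.20 = €72,621.10.
Line 2 (6817.16, Astius, 1,534 units, €111,383.74):
Base rate for 6817.16 is 1.5%.
6817.16 has an FTA preferential rate, but origin Astius is not Astay; base rate stands.
Duty = €111,383.74 × 1.5% = €1,670.76.
Line 3 (7269.40, Vinesta, 2,048 kg, €221,696.00):
Base rate for 7269.40 is 11% + €3.99/kg.
Duty = €221,696.00 × 11% + 2,048 × €3.99 = €32,558.08.
Total = €72,621.10 + €1,670.76 + €32,558.08 = €106,849.94.

€106,849.94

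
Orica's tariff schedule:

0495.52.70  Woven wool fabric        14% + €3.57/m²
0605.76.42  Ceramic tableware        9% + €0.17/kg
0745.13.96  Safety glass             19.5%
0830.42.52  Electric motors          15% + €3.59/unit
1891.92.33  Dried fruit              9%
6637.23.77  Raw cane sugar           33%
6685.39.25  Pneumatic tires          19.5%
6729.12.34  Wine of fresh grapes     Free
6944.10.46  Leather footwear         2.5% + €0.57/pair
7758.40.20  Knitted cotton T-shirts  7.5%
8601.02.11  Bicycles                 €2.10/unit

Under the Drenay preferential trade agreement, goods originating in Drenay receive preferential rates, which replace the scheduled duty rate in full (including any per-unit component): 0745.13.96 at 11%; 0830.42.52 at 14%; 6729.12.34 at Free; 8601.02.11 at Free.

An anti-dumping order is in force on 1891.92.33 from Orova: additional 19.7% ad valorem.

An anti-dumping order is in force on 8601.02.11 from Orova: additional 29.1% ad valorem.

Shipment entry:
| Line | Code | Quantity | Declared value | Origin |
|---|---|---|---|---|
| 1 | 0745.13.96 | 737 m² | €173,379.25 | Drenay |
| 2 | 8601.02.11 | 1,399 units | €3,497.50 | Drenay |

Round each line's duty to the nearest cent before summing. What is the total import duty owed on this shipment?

€19,071.72

Line 1 (0745.13.96, Drenay, 737 m², €173,379.25):
Base rate for 0745.13.96 is 19.5%.
Origin Drenay qualifies under the Orica–Drenay agreement and 0745.13.96 is covered: preferential rate 11% applies instead.
Duty = €173,379.25 × 11% = €19,071.72.
Line 2 (8601.02.11, Drenay, 1,399 units, €3,497.50):
Base rate for 8601.02.11 is €2.10/unit.
Origin Drenay qualifies under the Orica–Drenay agreement and 8601.02.11 is covered: preferential rate Free applies instead.
The additional-duty order on 8601.02.11 targets Orova, not Drenay; it does not apply.
Duty = €3,497.50 × 0% = €0.00.
Total = €19,071.72 + €0.00 = €19,071.72.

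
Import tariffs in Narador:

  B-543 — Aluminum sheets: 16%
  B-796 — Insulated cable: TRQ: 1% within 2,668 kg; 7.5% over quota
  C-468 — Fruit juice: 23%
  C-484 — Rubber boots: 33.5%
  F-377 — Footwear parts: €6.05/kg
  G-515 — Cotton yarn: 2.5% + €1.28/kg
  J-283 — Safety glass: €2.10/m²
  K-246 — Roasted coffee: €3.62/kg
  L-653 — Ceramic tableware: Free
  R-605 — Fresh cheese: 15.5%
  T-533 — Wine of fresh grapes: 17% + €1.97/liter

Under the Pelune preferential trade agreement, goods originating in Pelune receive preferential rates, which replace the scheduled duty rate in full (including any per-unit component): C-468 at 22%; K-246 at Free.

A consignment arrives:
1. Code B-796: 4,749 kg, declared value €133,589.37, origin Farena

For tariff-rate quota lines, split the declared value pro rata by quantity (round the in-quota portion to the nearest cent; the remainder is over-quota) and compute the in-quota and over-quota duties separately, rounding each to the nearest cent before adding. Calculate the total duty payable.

Line 1 (B-796, Farena, 4,749 kg, €133,589.37):
Code B-796 is under a tariff-rate quota (threshold 2,668 kg). In-quota: 2,668 kg at 1%; over-quota: 2,081 kg at 7.5%.
Pro-rata value split: in-quota = €133,589.37 × 2,668/4,749 = €75,050.84; over-quota = €133,589.37 − €75,050.84 = €58,538.53.
In-quota duty = €75,050.84 × 1% = €750.51. Over-quota duty = €58,538.53 × 7.5% = €4,390.39.
Line duty = €750.51 + €4,390.39 = €5,140.90.

€5,140.90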